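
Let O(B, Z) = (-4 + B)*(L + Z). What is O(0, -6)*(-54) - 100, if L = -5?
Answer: -2476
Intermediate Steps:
O(B, Z) = (-5 + Z)*(-4 + B) (O(B, Z) = (-4 + B)*(-5 + Z) = (-5 + Z)*(-4 + B))
O(0, -6)*(-54) - 100 = (20 - 5*0 - 4*(-6) + 0*(-6))*(-54) - 100 = (20 + 0 + 24 + 0)*(-54) - 100 = 44*(-54) - 100 = -2376 - 100 = -2476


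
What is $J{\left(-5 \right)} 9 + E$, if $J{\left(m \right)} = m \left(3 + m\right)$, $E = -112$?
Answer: $-22$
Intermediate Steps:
$J{\left(-5 \right)} 9 + E = - 5 \left(3 - 5\right) 9 - 112 = \left(-5\right) \left(-2\right) 9 - 112 = 10 \cdot 9 - 112 = 90 - 112 = -22$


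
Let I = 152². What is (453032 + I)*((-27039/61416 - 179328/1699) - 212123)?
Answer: -146446209498863433/1449247 ≈ -1.0105e+11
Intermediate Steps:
I = 23104
(453032 + I)*((-27039/61416 - 179328/1699) - 212123) = (453032 + 23104)*((-27039/61416 - 179328/1699) - 212123) = 476136*((-27039*1/61416 - 179328*1/1699) - 212123) = 476136*((-9013/20472 - 179328/1699) - 212123) = 476136*(-3686515903/34781928 - 212123) = 476136*(-7381733429047/34781928) = -146446209498863433/1449247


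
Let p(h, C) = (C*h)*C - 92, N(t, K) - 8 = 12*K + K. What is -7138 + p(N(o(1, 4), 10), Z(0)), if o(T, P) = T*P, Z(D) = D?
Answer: -7230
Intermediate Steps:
o(T, P) = P*T
N(t, K) = 8 + 13*K (N(t, K) = 8 + (12*K + K) = 8 + 13*K)
p(h, C) = -92 + h*C² (p(h, C) = h*C² - 92 = -92 + h*C²)
-7138 + p(N(o(1, 4), 10), Z(0)) = -7138 + (-92 + (8 + 13*10)*0²) = -7138 + (-92 + (8 + 130)*0) = -7138 + (-92 + 138*0) = -7138 + (-92 + 0) = -7138 - 92 = -7230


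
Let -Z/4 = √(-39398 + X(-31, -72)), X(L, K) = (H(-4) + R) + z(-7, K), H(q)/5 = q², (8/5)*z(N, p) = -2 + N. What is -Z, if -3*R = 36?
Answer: 9*I*√7770 ≈ 793.33*I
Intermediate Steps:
R = -12 (R = -⅓*36 = -12)
z(N, p) = -5/4 + 5*N/8 (z(N, p) = 5*(-2 + N)/8 = -5/4 + 5*N/8)
H(q) = 5*q²
X(L, K) = 499/8 (X(L, K) = (5*(-4)² - 12) + (-5/4 + (5/8)*(-7)) = (5*16 - 12) + (-5/4 - 35/8) = (80 - 12) - 45/8 = 68 - 45/8 = 499/8)
Z = -9*I*√7770 (Z = -4*√(-39398 + 499/8) = -9*I*√7770 ≈ -793.33*I)
-Z = -(-9)*I*√7770 = 9*I*√7770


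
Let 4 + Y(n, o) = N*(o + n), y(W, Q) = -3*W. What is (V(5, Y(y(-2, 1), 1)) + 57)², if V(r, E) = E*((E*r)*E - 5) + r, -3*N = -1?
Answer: 1623076/729 ≈ 2226.4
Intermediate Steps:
N = ⅓ (N = -⅓*(-1) = ⅓ ≈ 0.33333)
Y(n, o) = -4 + n/3 + o/3 (Y(n, o) = -4 + (o + n)/3 = -4 + (n + o)/3 = -4 + (n/3 + o/3) = -4 + n/3 + o/3)
V(r, E) = r + E*(-5 + r*E²) (V(r, E) = E*(r*E² - 5) + r = E*(-5 + r*E²) + r = r + E*(-5 + r*E²))
(V(5, Y(y(-2, 1), 1)) + 57)² = ((5 - 5*(-4 + (-3*(-2))/3 + (⅓)*1) + 5*(-4 + (-3*(-2))/3 + (⅓)*1)³) + 57)² = ((5 - 5*(-4 + (⅓)*6 + ⅓) + 5*(-4 + (⅓)*6 + ⅓)³) + 57)² = ((5 - 5*(-4 + 2 + ⅓) + 5*(-4 + 2 + ⅓)³) + 57)² = ((5 - 5*(-5/3) + 5*(-5/3)³) + 57)² = ((5 + 25/3 + 5*(-125/27)) + 57)² = ((5 + 25/3 - 625/27) + 57)² = (-265/27 + 57)² = (1274/27)² = 1623076/729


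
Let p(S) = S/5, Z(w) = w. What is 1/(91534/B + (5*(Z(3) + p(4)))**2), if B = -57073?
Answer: 57073/20511819 ≈ 0.0027824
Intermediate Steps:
p(S) = S/5 (p(S) = S*(1/5) = S/5)
1/(91534/B + (5*(Z(3) + p(4)))**2) = 1/(91534/(-57073) + (5*(3 + (1/5)*4))**2) = 1/(91534*(-1/57073) + (5*(3 + 4/5))**2) = 1/(-91534/57073 + (5*(19/5))**2) = 1/(-91534/57073 + 19**2) = 1/(-91534/57073 + 361) = 1/(20511819/57073) = 57073/20511819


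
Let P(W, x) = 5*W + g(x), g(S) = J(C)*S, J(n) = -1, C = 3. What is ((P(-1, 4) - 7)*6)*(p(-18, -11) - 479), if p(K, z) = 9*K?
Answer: 61536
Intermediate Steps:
g(S) = -S
P(W, x) = -x + 5*W (P(W, x) = 5*W - x = -x + 5*W)
((P(-1, 4) - 7)*6)*(p(-18, -11) - 479) = (((-1*4 + 5*(-1)) - 7)*6)*(9*(-18) - 479) = (((-4 - 5) - 7)*6)*(-162 - 479) = ((-9 - 7)*6)*(-641) = -16*6*(-641) = -96*(-641) = 61536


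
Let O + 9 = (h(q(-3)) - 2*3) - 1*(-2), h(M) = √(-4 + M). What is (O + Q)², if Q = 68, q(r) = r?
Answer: (55 + I*√7)² ≈ 3018.0 + 291.03*I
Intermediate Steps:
O = -13 + I*√7 (O = -9 + ((√(-4 - 3) - 2*3) - 1*(-2)) = -9 + ((√(-7) - 6) + 2) = -9 + ((I*√7 - 6) + 2) = -9 + ((-6 + I*√7) + 2) = -9 + (-4 + I*√7) = -13 + I*√7 ≈ -13.0 + 2.6458*I)
(O + Q)² = ((-13 + I*√7) + 68)² = (55 + I*√7)²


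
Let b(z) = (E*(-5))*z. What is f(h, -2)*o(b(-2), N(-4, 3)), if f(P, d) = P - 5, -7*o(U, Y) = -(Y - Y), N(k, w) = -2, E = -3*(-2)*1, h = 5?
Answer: 0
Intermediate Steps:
E = 6 (E = 6*1 = 6)
b(z) = -30*z (b(z) = (6*(-5))*z = -30*z)
o(U, Y) = 0 (o(U, Y) = -(-1)*(Y - Y)/7 = -(-1)*0/7 = -1/7*0 = 0)
f(P, d) = -5 + P
f(h, -2)*o(b(-2), N(-4, 3)) = (-5 + 5)*0 = 0*0 = 0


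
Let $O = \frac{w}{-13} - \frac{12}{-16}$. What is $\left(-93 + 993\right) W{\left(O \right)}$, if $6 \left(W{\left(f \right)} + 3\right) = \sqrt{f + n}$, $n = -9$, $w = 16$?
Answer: $-2700 + \frac{75 i \sqrt{6409}}{13} \approx -2700.0 + 461.86 i$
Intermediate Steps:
$O = - \frac{25}{52}$ ($O = \frac{16}{-13} - \frac{12}{-16} = 16 \left(- \frac{1}{13}\right) - - \frac{3}{4} = - \frac{16}{13} + \frac{3}{4} = - \frac{25}{52} \approx -0.48077$)
$W{\left(f \right)} = -3 + \frac{\sqrt{-9 + f}}{6}$ ($W{\left(f \right)} = -3 + \frac{\sqrt{f - 9}}{6} = -3 + \frac{\sqrt{-9 + f}}{6}$)
$\left(-93 + 993\right) W{\left(O \right)} = \left(-93 + 993\right) \left(-3 + \frac{\sqrt{-9 - \frac{25}{52}}}{6}\right) = 900 \left(-3 + \frac{\sqrt{- \frac{493}{52}}}{6}\right) = 900 \left(-3 + \frac{\frac{1}{26} i \sqrt{6409}}{6}\right) = 900 \left(-3 + \frac{i \sqrt{6409}}{156}\right) = -2700 + \frac{75 i \sqrt{6409}}{13}$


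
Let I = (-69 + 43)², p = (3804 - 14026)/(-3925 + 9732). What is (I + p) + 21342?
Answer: 127848304/5807 ≈ 22016.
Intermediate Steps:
p = -10222/5807 ≈ -1.7603
I = 676 (I = (-26)² = 676)
(I + p) + 21342 = (676 - 10222/5807) + 21342 = 3915310/5807 + 21342 = 127848304/5807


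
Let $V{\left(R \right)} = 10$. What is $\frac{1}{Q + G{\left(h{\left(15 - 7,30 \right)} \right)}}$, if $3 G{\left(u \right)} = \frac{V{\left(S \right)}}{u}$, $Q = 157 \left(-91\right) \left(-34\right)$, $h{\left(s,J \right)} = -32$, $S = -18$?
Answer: $\frac{48}{23316379} \approx 2.0586 \cdot 10^{-6}$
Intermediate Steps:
$Q = 485758$ ($Q = \left(-14287\right) \left(-34\right) = 485758$)
$G{\left(u \right)} = \frac{10}{3 u}$ ($G{\left(u \right)} = \frac{10 \frac{1}{u}}{3} = \frac{10}{3 u}$)
$\frac{1}{Q + G{\left(h{\left(15 - 7,30 \right)} \right)}} = \frac{1}{485758 + \frac{10}{3 \left(-32\right)}} = \frac{1}{485758 + \frac{10}{3} \left(- \frac{1}{32}\right)} = \frac{1}{485758 - \frac{5}{48}} = \frac{1}{\frac{23316379}{48}} = \frac{48}{23316379}$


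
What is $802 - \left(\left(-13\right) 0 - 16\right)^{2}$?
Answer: $546$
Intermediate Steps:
$802 - \left(\left(-13\right) 0 - 16\right)^{2} = 802 - \left(0 - 16\right)^{2} = 802 - \left(-16\right)^{2} = 802 - 256 = 546$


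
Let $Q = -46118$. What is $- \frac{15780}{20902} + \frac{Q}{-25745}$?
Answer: $\frac{278851168}{269060995} \approx 1.0364$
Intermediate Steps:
$- \frac{15780}{20902} + \frac{Q}{-25745} = - \frac{15780}{20902} - \frac{46118}{-25745} = \left(-15780\right) \frac{1}{20902} - - \frac{46118}{25745} = - \frac{7890}{10451} + \frac{46118}{25745} = \frac{278851168}{269060995}$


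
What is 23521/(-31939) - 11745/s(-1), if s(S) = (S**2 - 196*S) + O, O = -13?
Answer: -379451419/5876776 ≈ -64.568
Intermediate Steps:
s(S) = -13 + S**2 - 196*S (s(S) = (S**2 - 196*S) - 13 = -13 + S**2 - 196*S)
23521/(-31939) - 11745/s(-1) = 23521/(-31939) - 11745/(-13 + (-1)**2 - 196*(-1)) = 23521*(-1/31939) - 11745/(-13 + 1 + 196) = -23521/31939 - 11745/184 = -379451419/5876776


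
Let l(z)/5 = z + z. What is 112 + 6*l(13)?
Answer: 892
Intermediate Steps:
l(z) = 10*z (l(z) = 5*(z + z) = 5*(2*z) = 10*z)
112 + 6*l(13) = 112 + 6*(10*13) = 112 + 6*130 = 112 + 780 = 892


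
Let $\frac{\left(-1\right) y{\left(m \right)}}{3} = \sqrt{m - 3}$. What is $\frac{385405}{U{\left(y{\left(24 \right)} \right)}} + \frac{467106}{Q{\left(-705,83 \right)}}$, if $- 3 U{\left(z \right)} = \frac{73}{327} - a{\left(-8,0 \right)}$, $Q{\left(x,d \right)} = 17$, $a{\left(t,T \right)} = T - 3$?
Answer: $- \frac{349121733}{1054} \approx -3.3124 \cdot 10^{5}$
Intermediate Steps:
$a{\left(t,T \right)} = -3 + T$
$y{\left(m \right)} = - 3 \sqrt{-3 + m}$ ($y{\left(m \right)} = - 3 \sqrt{m - 3} = - 3 \sqrt{-3 + m}$)
$U{\left(z \right)} = - \frac{1054}{981}$ ($U{\left(z \right)} = - \frac{\frac{73}{327} - \left(-3 + 0\right)}{3} = - \frac{73 \cdot \frac{1}{327} - -3}{3} = - \frac{\frac{73}{327} + 3}{3} = \left(- \frac{1}{3}\right) \frac{1054}{327} = - \frac{1054}{981}$)
$\frac{385405}{U{\left(y{\left(24 \right)} \right)}} + \frac{467106}{Q{\left(-705,83 \right)}} = \frac{385405}{- \frac{1054}{981}} + \frac{467106}{17} = 385405 \left(- \frac{981}{1054}\right) + 467106 \cdot \frac{1}{17} = - \frac{378082305}{1054} + \frac{467106}{17} = - \frac{349121733}{1054}$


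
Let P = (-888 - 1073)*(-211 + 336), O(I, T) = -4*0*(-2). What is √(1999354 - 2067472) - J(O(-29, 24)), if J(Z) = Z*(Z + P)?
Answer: I*√68118 ≈ 260.99*I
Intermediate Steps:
O(I, T) = 0 (O(I, T) = 0*(-2) = 0)
P = -245125 (P = -1961*125 = -245125)
J(Z) = Z*(-245125 + Z) (J(Z) = Z*(Z - 245125) = Z*(-245125 + Z))
√(1999354 - 2067472) - J(O(-29, 24)) = √(1999354 - 2067472) - 0*(-245125 + 0) = √(-68118) - 0*(-245125) = I*√68118 - 1*0 = I*√68118 + 0 = I*√68118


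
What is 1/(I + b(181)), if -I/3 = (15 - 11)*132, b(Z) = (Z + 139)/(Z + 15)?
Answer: -49/77536 ≈ -0.00063196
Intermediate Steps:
b(Z) = (139 + Z)/(15 + Z)
I = -1584 (I = -3*(15 - 11)*132 = -12*132 = -3*528 = -1584)
1/(I + b(181)) = 1/(-1584 + (139 + 181)/(15 + 181)) = 1/(-1584 + 320/196) = 1/(-1584 + (1/196)*320) = 1/(-1584 + 80/49) = 1/(-77536/49) = -49/77536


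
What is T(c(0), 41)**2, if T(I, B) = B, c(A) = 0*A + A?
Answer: 1681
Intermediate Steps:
c(A) = A (c(A) = 0 + A = A)
T(c(0), 41)**2 = 41**2 = 1681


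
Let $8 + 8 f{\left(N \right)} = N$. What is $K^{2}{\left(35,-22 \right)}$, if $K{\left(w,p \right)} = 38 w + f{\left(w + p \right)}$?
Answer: $\frac{113316025}{64} \approx 1.7706 \cdot 10^{6}$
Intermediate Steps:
$f{\left(N \right)} = -1 + \frac{N}{8}$
$K{\left(w,p \right)} = -1 + \frac{p}{8} + \frac{305 w}{8}$ ($K{\left(w,p \right)} = 38 w + \left(-1 + \frac{w + p}{8}\right) = 38 w + \left(-1 + \frac{p + w}{8}\right) = 38 w - \left(1 - \frac{p}{8} - \frac{w}{8}\right) = 38 w + \left(-1 + \frac{p}{8} + \frac{w}{8}\right) = -1 + \frac{p}{8} + \frac{305 w}{8}$)
$K^{2}{\left(35,-22 \right)} = \left(-1 + \frac{1}{8} \left(-22\right) + \frac{305}{8} \cdot 35\right)^{2} = \left(-1 - \frac{11}{4} + \frac{10675}{8}\right)^{2} = \left(\frac{10645}{8}\right)^{2} = \frac{113316025}{64}$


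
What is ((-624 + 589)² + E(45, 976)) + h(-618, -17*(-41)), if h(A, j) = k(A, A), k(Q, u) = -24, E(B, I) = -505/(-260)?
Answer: 62553/52 ≈ 1202.9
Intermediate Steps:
E(B, I) = 101/52 (E(B, I) = -505*(-1/260) = 101/52)
h(A, j) = -24
((-624 + 589)² + E(45, 976)) + h(-618, -17*(-41)) = ((-624 + 589)² + 101/52) - 24 = ((-35)² + 101/52) - 24 = (1225 + 101/52) - 24 = 63801/52 - 24 = 62553/52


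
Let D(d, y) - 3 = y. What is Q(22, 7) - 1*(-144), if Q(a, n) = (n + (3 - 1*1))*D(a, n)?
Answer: 234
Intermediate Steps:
D(d, y) = 3 + y
Q(a, n) = (2 + n)*(3 + n) (Q(a, n) = (n + (3 - 1*1))*(3 + n) = (n + (3 - 1))*(3 + n) = (n + 2)*(3 + n) = (2 + n)*(3 + n))
Q(22, 7) - 1*(-144) = (2 + 7)*(3 + 7) - 1*(-144) = 9*10 + 144 = 90 + 144 = 234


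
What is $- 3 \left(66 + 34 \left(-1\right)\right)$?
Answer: $-96$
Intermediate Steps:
$- 3 \left(66 + 34 \left(-1\right)\right) = - 3 \left(66 - 34\right) = \left(-3\right) 32 = -96$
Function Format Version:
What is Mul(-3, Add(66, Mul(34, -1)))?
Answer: -96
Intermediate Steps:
Mul(-3, Add(66, Mul(34, -1))) = Mul(-3, Add(66, -34)) = Mul(-3, 32) = -96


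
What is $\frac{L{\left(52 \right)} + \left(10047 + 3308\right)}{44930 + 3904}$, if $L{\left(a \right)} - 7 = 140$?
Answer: $\frac{6751}{24417} \approx 0.27649$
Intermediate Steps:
$L{\left(a \right)} = 147$ ($L{\left(a \right)} = 7 + 140 = 147$)
$\frac{L{\left(52 \right)} + \left(10047 + 3308\right)}{44930 + 3904} = \frac{147 + \left(10047 + 3308\right)}{44930 + 3904} = \frac{147 + 13355}{48834} = 13502 \cdot \frac{1}{48834} = \frac{6751}{24417}$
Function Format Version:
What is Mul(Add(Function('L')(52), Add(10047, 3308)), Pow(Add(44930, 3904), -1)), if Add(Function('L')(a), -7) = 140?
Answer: Rational(6751, 24417) ≈ 0.27649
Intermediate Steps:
Function('L')(a) = 147 (Function('L')(a) = Add(7, 140) = 147)
Mul(Add(Function('L')(52), Add(10047, 3308)), Pow(Add(44930, 3904), -1)) = Mul(Add(147, Add(10047, 3308)), Pow(Add(44930, 3904), -1)) = Mul(Add(147, 13355), Pow(48834, -1)) = Mul(13502, Rational(1, 48834)) = Rational(6751, 24417)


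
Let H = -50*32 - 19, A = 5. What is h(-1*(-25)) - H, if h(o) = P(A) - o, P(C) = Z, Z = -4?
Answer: 1590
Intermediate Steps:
P(C) = -4
h(o) = -4 - o
H = -1619 (H = -1600 - 19 = -1619)
h(-1*(-25)) - H = (-4 - (-1)*(-25)) - 1*(-1619) = (-4 - 1*25) + 1619 = (-4 - 25) + 1619 = -29 + 1619 = 1590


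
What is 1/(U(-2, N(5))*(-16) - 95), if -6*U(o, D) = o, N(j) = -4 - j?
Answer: -3/301 ≈ -0.0099668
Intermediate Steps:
U(o, D) = -o/6
1/(U(-2, N(5))*(-16) - 95) = 1/(-⅙*(-2)*(-16) - 95) = 1/((⅓)*(-16) - 95) = 1/(-16/3 - 95) = 1/(-301/3) = -3/301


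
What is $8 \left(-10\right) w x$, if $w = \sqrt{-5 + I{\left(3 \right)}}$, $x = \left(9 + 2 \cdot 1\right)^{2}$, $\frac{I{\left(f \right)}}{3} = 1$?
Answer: $- 9680 i \sqrt{2} \approx - 13690.0 i$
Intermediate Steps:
$I{\left(f \right)} = 3$ ($I{\left(f \right)} = 3 \cdot 1 = 3$)
$x = 121$ ($x = \left(9 + 2\right)^{2} = 11^{2} = 121$)
$w = i \sqrt{2}$ ($w = \sqrt{-5 + 3} = \sqrt{-2} = i \sqrt{2} \approx 1.4142 i$)
$8 \left(-10\right) w x = 8 \left(-10\right) i \sqrt{2} \cdot 121 = - 80 i \sqrt{2} \cdot 121 = - 9680 i \sqrt{2}$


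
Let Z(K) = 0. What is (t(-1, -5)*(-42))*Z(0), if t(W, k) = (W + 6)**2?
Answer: 0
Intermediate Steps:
t(W, k) = (6 + W)**2
(t(-1, -5)*(-42))*Z(0) = ((6 - 1)**2*(-42))*0 = (5**2*(-42))*0 = (25*(-42))*0 = -1050*0 = 0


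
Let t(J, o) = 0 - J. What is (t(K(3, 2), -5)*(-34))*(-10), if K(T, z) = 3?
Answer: -1020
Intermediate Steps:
t(J, o) = -J
(t(K(3, 2), -5)*(-34))*(-10) = (-1*3*(-34))*(-10) = -3*(-34)*(-10) = 102*(-10) = -1020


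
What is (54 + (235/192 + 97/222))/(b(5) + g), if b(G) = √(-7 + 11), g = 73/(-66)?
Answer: 4349565/69856 ≈ 62.265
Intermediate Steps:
g = -73/66 (g = 73*(-1/66) = -73/66 ≈ -1.1061)
b(G) = 2 (b(G) = √4 = 2)
(54 + (235/192 + 97/222))/(b(5) + g) = (54 + (235/192 + 97/222))/(2 - 73/66) = (54 + (235*(1/192) + 97*(1/222)))/(59/66) = (54 + (235/192 + 97/222))*(66/59) = (54 + 3933/2368)*(66/59) = (131805/2368)*(66/59) = 4349565/69856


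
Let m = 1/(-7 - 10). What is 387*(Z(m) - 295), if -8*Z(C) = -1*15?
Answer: -907515/8 ≈ -1.1344e+5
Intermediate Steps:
m = -1/17 (m = 1/(-17) = -1/17 ≈ -0.058824)
Z(C) = 15/8 (Z(C) = -(-1)*15/8 = -1/8*(-15) = 15/8)
387*(Z(m) - 295) = 387*(15/8 - 295) = 387*(-2345/8) = -907515/8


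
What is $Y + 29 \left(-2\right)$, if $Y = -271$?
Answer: $-329$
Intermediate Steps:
$Y + 29 \left(-2\right) = -271 + 29 \left(-2\right) = -271 - 58 = -329$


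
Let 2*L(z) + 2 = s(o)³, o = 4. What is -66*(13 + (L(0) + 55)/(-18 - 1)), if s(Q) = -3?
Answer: -13629/19 ≈ -717.32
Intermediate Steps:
L(z) = -29/2 (L(z) = -1 + (½)*(-3)³ = -1 + (½)*(-27) = -1 - 27/2 = -29/2)
-66*(13 + (L(0) + 55)/(-18 - 1)) = -66*(13 + (-29/2 + 55)/(-18 - 1)) = -66*(13 + (81/2)/(-19)) = -66*(13 + (81/2)*(-1/19)) = -66*(13 - 81/38) = -66*413/38 = -13629/19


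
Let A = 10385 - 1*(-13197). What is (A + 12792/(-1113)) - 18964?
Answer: 1709014/371 ≈ 4606.5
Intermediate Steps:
A = 23582 (A = 10385 + 13197 = 23582)
(A + 12792/(-1113)) - 18964 = (23582 + 12792/(-1113)) - 18964 = (23582 + 12792*(-1/1113)) - 18964 = (23582 - 4264/371) - 18964 = 8744658/371 - 18964 = 1709014/371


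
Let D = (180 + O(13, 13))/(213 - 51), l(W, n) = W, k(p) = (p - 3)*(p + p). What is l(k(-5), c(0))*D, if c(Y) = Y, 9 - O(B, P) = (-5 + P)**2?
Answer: 5000/81 ≈ 61.728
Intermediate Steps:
O(B, P) = 9 - (-5 + P)**2
k(p) = 2*p*(-3 + p) (k(p) = (-3 + p)*(2*p) = 2*p*(-3 + p))
D = 125/162 (D = (180 + (9 - (-5 + 13)**2))/(213 - 51) = (180 + (9 - 1*8**2))/162 = (180 + (9 - 1*64))*(1/162) = (180 + (9 - 64))*(1/162) = (180 - 55)*(1/162) = 125*(1/162) = 125/162 ≈ 0.77160)
l(k(-5), c(0))*D = (2*(-5)*(-3 - 5))*(125/162) = (2*(-5)*(-8))*(125/162) = 80*(125/162) = 5000/81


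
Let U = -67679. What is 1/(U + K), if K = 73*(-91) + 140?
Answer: -1/74182 ≈ -1.3480e-5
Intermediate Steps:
K = -6503 (K = -6643 + 140 = -6503)
1/(U + K) = 1/(-67679 - 6503) = 1/(-74182) = -1/74182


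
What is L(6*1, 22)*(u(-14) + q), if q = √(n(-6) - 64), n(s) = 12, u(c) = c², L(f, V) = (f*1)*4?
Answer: 4704 + 48*I*√13 ≈ 4704.0 + 173.07*I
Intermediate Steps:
L(f, V) = 4*f (L(f, V) = f*4 = 4*f)
q = 2*I*√13 (q = √(12 - 64) = √(-52) = 2*I*√13 ≈ 7.2111*I)
L(6*1, 22)*(u(-14) + q) = (4*(6*1))*((-14)² + 2*I*√13) = (4*6)*(196 + 2*I*√13) = 24*(196 + 2*I*√13) = 4704 + 48*I*√13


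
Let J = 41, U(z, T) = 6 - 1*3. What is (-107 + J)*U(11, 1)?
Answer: -198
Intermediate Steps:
U(z, T) = 3 (U(z, T) = 6 - 3 = 3)
(-107 + J)*U(11, 1) = (-107 + 41)*3 = -66*3 = -198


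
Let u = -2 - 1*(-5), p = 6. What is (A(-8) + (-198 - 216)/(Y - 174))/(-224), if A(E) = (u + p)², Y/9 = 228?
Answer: -903/2504 ≈ -0.36062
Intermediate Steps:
Y = 2052 (Y = 9*228 = 2052)
u = 3 (u = -2 + 5 = 3)
A(E) = 81 (A(E) = (3 + 6)² = 9² = 81)
(A(-8) + (-198 - 216)/(Y - 174))/(-224) = (81 + (-198 - 216)/(2052 - 174))/(-224) = (81 - 414/1878)*(-1/224) = (81 - 414*1/1878)*(-1/224) = (81 - 69/313)*(-1/224) = (25284/313)*(-1/224) = -903/2504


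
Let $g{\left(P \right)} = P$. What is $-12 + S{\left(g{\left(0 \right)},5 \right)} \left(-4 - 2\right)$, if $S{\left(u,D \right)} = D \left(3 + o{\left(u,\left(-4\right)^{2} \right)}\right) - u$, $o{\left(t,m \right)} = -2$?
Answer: $-42$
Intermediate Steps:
$S{\left(u,D \right)} = D - u$ ($S{\left(u,D \right)} = D \left(3 - 2\right) - u = D 1 - u = D - u$)
$-12 + S{\left(g{\left(0 \right)},5 \right)} \left(-4 - 2\right) = -12 + \left(5 - 0\right) \left(-4 - 2\right) = -12 + \left(5 + 0\right) \left(-4 - 2\right) = -12 + 5 \left(-6\right) = -12 - 30 = -42$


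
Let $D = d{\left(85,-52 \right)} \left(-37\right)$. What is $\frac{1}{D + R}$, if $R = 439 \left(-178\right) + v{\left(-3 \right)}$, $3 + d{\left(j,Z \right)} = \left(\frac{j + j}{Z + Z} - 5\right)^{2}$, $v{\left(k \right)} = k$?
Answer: $- \frac{2704}{215407861} \approx -1.2553 \cdot 10^{-5}$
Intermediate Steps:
$d{\left(j,Z \right)} = -3 + \left(-5 + \frac{j}{Z}\right)^{2}$ ($d{\left(j,Z \right)} = -3 + \left(\frac{j + j}{Z + Z} - 5\right)^{2} = -3 + \left(\frac{2 j}{2 Z} - 5\right)^{2} = -3 + \left(2 j \frac{1}{2 Z} - 5\right)^{2} = -3 + \left(\frac{j}{Z} - 5\right)^{2} = -3 + \left(-5 + \frac{j}{Z}\right)^{2}$)
$R = -78145$ ($R = 439 \left(-178\right) - 3 = -78142 - 3 = -78145$)
$D = - \frac{4103781}{2704}$ ($D = \left(-3 + \frac{\left(\left(-1\right) 85 + 5 \left(-52\right)\right)^{2}}{2704}\right) \left(-37\right) = \left(-3 + \frac{\left(-85 - 260\right)^{2}}{2704}\right) \left(-37\right) = \left(-3 + \frac{\left(-345\right)^{2}}{2704}\right) \left(-37\right) = \left(-3 + \frac{1}{2704} \cdot 119025\right) \left(-37\right) = \left(-3 + \frac{119025}{2704}\right) \left(-37\right) = \frac{110913}{2704} \left(-37\right) = - \frac{4103781}{2704} \approx -1517.7$)
$\frac{1}{D + R} = \frac{1}{- \frac{4103781}{2704} - 78145} = \frac{1}{- \frac{215407861}{2704}} = - \frac{2704}{215407861}$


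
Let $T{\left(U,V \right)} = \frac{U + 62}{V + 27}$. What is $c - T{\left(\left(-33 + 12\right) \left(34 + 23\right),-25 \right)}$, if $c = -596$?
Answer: $- \frac{57}{2} \approx -28.5$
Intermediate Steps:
$T{\left(U,V \right)} = \frac{62 + U}{27 + V}$
$c - T{\left(\left(-33 + 12\right) \left(34 + 23\right),-25 \right)} = -596 - \frac{62 + \left(-33 + 12\right) \left(34 + 23\right)}{27 - 25} = -596 - \frac{62 - 1197}{2} = -596 - \frac{1}{2} \left(-1135\right) = -596 - - \frac{1135}{2} = -596 + \frac{1135}{2} = - \frac{57}{2}$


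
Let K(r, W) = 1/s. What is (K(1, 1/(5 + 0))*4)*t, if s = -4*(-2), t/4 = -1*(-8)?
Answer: 16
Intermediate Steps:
t = 32 (t = 4*(-1*(-8)) = 4*8 = 32)
s = 8 (s = -1*(-8) = 8)
K(r, W) = ⅛ (K(r, W) = 1/8 = ⅛)
(K(1, 1/(5 + 0))*4)*t = ((⅛)*4)*32 = (½)*32 = 16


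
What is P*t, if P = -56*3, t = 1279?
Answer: -214872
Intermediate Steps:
P = -168
P*t = -168*1279 = -214872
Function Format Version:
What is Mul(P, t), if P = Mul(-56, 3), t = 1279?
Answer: -214872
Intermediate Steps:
P = -168
Mul(P, t) = Mul(-168, 1279) = -214872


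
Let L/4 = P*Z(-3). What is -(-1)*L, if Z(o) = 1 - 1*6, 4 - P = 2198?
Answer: 43880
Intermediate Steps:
P = -2194 (P = 4 - 1*2198 = 4 - 2198 = -2194)
Z(o) = -5 (Z(o) = 1 - 6 = -5)
L = 43880 (L = 4*(-2194*(-5)) = 4*10970 = 43880)
-(-1)*L = -(-1)*43880 = -1*(-43880) = 43880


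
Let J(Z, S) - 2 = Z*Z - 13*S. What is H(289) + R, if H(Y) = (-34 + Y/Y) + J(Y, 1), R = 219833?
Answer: 303310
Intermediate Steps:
J(Z, S) = 2 + Z**2 - 13*S (J(Z, S) = 2 + (Z*Z - 13*S) = 2 + (Z**2 - 13*S) = 2 + Z**2 - 13*S)
H(Y) = -44 + Y**2 (H(Y) = (-34 + Y/Y) + (2 + Y**2 - 13*1) = (-34 + 1) + (2 + Y**2 - 13) = -33 + (-11 + Y**2) = -44 + Y**2)
H(289) + R = (-44 + 289**2) + 219833 = (-44 + 83521) + 219833 = 83477 + 219833 = 303310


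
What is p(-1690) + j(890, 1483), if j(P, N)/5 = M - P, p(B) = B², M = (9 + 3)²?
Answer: 2852370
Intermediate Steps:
M = 144 (M = 12² = 144)
j(P, N) = 720 - 5*P (j(P, N) = 5*(144 - P) = 720 - 5*P)
p(-1690) + j(890, 1483) = (-1690)² + (720 - 5*890) = 2856100 + (720 - 4450) = 2856100 - 3730 = 2852370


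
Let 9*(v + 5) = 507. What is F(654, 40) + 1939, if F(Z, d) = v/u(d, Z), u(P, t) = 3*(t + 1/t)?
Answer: 2488063361/1283151 ≈ 1939.0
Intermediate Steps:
u(P, t) = 3*t + 3/t
v = 154/3 (v = -5 + (⅑)*507 = -5 + 169/3 = 154/3 ≈ 51.333)
F(Z, d) = 154/(3*(3*Z + 3/Z))
F(654, 40) + 1939 = (154/9)*654/(1 + 654²) + 1939 = (154/9)*654/(1 + 427716) + 1939 = (154/9)*654/427717 + 1939 = (154/9)*654*(1/427717) + 1939 = 33572/1283151 + 1939 = 2488063361/1283151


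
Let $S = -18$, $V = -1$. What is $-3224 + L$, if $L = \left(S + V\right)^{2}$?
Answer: $-2863$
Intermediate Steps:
$L = 361$ ($L = \left(-18 - 1\right)^{2} = \left(-19\right)^{2} = 361$)
$-3224 + L = -3224 + 361 = -2863$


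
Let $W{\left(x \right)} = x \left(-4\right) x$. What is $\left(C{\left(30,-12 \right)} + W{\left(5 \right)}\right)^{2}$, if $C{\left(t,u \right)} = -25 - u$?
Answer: $12769$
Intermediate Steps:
$W{\left(x \right)} = - 4 x^{2}$ ($W{\left(x \right)} = - 4 x x = - 4 x^{2}$)
$\left(C{\left(30,-12 \right)} + W{\left(5 \right)}\right)^{2} = \left(\left(-25 - -12\right) - 4 \cdot 5^{2}\right)^{2} = \left(\left(-25 + 12\right) - 100\right)^{2} = \left(-13 - 100\right)^{2} = \left(-113\right)^{2} = 12769$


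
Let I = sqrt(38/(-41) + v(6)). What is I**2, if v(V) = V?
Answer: 208/41 ≈ 5.0732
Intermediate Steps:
I = 4*sqrt(533)/41 (I = sqrt(38/(-41) + 6) = sqrt(38*(-1/41) + 6) = sqrt(-38/41 + 6) = sqrt(208/41) = 4*sqrt(533)/41 ≈ 2.2524)
I**2 = (4*sqrt(533)/41)**2 = 208/41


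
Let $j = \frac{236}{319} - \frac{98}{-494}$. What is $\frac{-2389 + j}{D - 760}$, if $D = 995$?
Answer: $- \frac{188162554}{18516355} \approx -10.162$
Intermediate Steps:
$j = \frac{73923}{78793}$ ($j = 236 \cdot \frac{1}{319} - - \frac{49}{247} = \frac{236}{319} + \frac{49}{247} = \frac{73923}{78793} \approx 0.93819$)
$\frac{-2389 + j}{D - 760} = \frac{-2389 + \frac{73923}{78793}}{995 - 760} = - \frac{188162554}{78793 \cdot 235} = \left(- \frac{188162554}{78793}\right) \frac{1}{235} = - \frac{188162554}{18516355}$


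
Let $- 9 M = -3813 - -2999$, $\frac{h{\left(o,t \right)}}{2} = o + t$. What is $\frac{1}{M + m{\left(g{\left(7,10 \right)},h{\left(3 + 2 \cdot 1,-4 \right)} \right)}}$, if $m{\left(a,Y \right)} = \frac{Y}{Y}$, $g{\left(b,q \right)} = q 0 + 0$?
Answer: $\frac{9}{823} \approx 0.010936$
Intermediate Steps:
$g{\left(b,q \right)} = 0$ ($g{\left(b,q \right)} = 0 + 0 = 0$)
$h{\left(o,t \right)} = 2 o + 2 t$ ($h{\left(o,t \right)} = 2 \left(o + t\right) = 2 o + 2 t$)
$m{\left(a,Y \right)} = 1$
$M = \frac{814}{9}$ ($M = - \frac{-3813 - -2999}{9} = - \frac{-3813 + 2999}{9} = \left(- \frac{1}{9}\right) \left(-814\right) = \frac{814}{9} \approx 90.444$)
$\frac{1}{M + m{\left(g{\left(7,10 \right)},h{\left(3 + 2 \cdot 1,-4 \right)} \right)}} = \frac{1}{\frac{814}{9} + 1} = \frac{1}{\frac{823}{9}} = \frac{9}{823}$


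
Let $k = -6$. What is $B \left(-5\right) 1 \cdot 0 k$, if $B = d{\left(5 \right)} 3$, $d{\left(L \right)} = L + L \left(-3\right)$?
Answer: $0$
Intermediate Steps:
$d{\left(L \right)} = - 2 L$ ($d{\left(L \right)} = L - 3 L = - 2 L$)
$B = -30$ ($B = \left(-2\right) 5 \cdot 3 = \left(-10\right) 3 = -30$)
$B \left(-5\right) 1 \cdot 0 k = - 30 \left(-5\right) 1 \cdot 0 \left(-6\right) = - 30 \left(-5\right) 0 \left(-6\right) = - 30 \cdot 0 \left(-6\right) = \left(-30\right) 0 = 0$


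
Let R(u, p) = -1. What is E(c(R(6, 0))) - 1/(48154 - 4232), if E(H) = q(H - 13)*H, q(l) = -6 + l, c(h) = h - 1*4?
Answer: 5270639/43922 ≈ 120.00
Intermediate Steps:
c(h) = -4 + h (c(h) = h - 4 = -4 + h)
E(H) = H*(-19 + H) (E(H) = (-6 + (H - 13))*H = (-6 + (-13 + H))*H = (-19 + H)*H = H*(-19 + H))
E(c(R(6, 0))) - 1/(48154 - 4232) = (-4 - 1)*(-19 + (-4 - 1)) - 1/(48154 - 4232) = -5*(-19 - 5) - 1/43922 = -5*(-24) - 1*1/43922 = 120 - 1/43922 = 5270639/43922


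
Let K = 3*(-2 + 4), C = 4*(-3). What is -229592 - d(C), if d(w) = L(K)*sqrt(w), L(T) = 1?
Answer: -229592 - 2*I*sqrt(3) ≈ -2.2959e+5 - 3.4641*I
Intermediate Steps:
C = -12
K = 6 (K = 3*2 = 6)
d(w) = sqrt(w) (d(w) = 1*sqrt(w) = sqrt(w))
-229592 - d(C) = -229592 - sqrt(-12) = -229592 - 2*I*sqrt(3)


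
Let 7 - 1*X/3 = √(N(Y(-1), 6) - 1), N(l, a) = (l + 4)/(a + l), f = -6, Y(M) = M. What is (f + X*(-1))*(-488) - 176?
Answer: 13000 - 1464*I*√10/5 ≈ 13000.0 - 925.92*I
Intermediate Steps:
N(l, a) = (4 + l)/(a + l)
X = 21 - 3*I*√10/5 (X = 21 - 3*√((4 - 1)/(6 - 1) - 1) = 21 - 3*√(3/5 - 1) = 21 - 3*√((⅕)*3 - 1) = 21 - 3*√(⅗ - 1) = 21 - 3*I*√10/5 ≈ 21.0 - 1.8974*I)
(f + X*(-1))*(-488) - 176 = (-6 + (21 - 3*I*√10/5)*(-1))*(-488) - 176 = (-6 + (-21 + 3*I*√10/5))*(-488) - 176 = (-27 + 3*I*√10/5)*(-488) - 176 = (13176 - 1464*I*√10/5) - 176 = 13000 - 1464*I*√10/5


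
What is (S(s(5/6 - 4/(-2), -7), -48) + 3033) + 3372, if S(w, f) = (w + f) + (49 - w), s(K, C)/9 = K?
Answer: 6406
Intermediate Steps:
s(K, C) = 9*K
S(w, f) = 49 + f (S(w, f) = (f + w) + (49 - w) = 49 + f)
(S(s(5/6 - 4/(-2), -7), -48) + 3033) + 3372 = ((49 - 48) + 3033) + 3372 = (1 + 3033) + 3372 = 3034 + 3372 = 6406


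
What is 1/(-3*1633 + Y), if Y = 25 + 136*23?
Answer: -1/1746 ≈ -0.00057274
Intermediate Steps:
Y = 3153 (Y = 25 + 3128 = 3153)
1/(-3*1633 + Y) = 1/(-3*1633 + 3153) = 1/(-4899 + 3153) = 1/(-1746) = -1/1746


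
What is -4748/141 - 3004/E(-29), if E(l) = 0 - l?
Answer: -561256/4089 ≈ -137.26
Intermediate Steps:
E(l) = -l
-4748/141 - 3004/E(-29) = -4748/141 - 3004/((-1*(-29))) = -4748*1/141 - 3004/29 = -4748/141 - 3004*1/29 = -4748/141 - 3004/29 = -561256/4089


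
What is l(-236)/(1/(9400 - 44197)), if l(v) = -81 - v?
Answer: -5393535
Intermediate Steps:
l(-236)/(1/(9400 - 44197)) = (-81 - 1*(-236))/(1/(9400 - 44197)) = (-81 + 236)/(1/(-34797)) = 155/(-1/34797) = 155*(-34797) = -5393535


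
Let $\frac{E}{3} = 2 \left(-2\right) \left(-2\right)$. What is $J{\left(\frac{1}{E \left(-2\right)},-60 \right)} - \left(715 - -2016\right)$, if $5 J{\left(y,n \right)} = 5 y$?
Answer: $- \frac{131089}{48} \approx -2731.0$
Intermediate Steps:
$E = 24$ ($E = 3 \cdot 2 \left(-2\right) \left(-2\right) = 3 \left(\left(-4\right) \left(-2\right)\right) = 3 \cdot 8 = 24$)
$J{\left(y,n \right)} = y$ ($J{\left(y,n \right)} = \frac{5 y}{5} = y$)
$J{\left(\frac{1}{E \left(-2\right)},-60 \right)} - \left(715 - -2016\right) = \frac{1}{24 \left(-2\right)} - \left(715 - -2016\right) = \frac{1}{-48} - \left(715 + 2016\right) = - \frac{1}{48} - 2731 = - \frac{131089}{48}$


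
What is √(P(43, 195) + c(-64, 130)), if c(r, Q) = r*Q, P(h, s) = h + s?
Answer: 3*I*√898 ≈ 89.9*I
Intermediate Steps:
c(r, Q) = Q*r
√(P(43, 195) + c(-64, 130)) = √((43 + 195) + 130*(-64)) = √(238 - 8320) = √(-8082) = 3*I*√898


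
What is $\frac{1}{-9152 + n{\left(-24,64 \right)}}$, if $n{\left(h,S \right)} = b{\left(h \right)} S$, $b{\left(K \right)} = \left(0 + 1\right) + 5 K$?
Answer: $- \frac{1}{16768} \approx -5.9637 \cdot 10^{-5}$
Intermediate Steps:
$b{\left(K \right)} = 1 + 5 K$
$n{\left(h,S \right)} = S \left(1 + 5 h\right)$ ($n{\left(h,S \right)} = \left(1 + 5 h\right) S = S \left(1 + 5 h\right)$)
$\frac{1}{-9152 + n{\left(-24,64 \right)}} = \frac{1}{-9152 + 64 \left(1 + 5 \left(-24\right)\right)} = \frac{1}{-9152 + 64 \left(1 - 120\right)} = \frac{1}{-9152 + 64 \left(-119\right)} = \frac{1}{-9152 - 7616} = \frac{1}{-16768} = - \frac{1}{16768}$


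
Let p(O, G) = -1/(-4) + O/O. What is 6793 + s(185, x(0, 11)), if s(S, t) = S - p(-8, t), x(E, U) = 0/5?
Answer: 27907/4 ≈ 6976.8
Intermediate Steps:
x(E, U) = 0 (x(E, U) = 0*(⅕) = 0)
p(O, G) = 5/4 (p(O, G) = -1*(-¼) + 1 = ¼ + 1 = 5/4)
s(S, t) = -5/4 + S (s(S, t) = S - 1*5/4 = S - 5/4 = -5/4 + S)
6793 + s(185, x(0, 11)) = 6793 + (-5/4 + 185) = 6793 + 735/4 = 27907/4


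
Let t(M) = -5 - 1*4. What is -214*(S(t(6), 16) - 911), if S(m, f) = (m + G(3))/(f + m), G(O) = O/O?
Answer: 1366390/7 ≈ 1.9520e+5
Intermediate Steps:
t(M) = -9 (t(M) = -5 - 4 = -9)
G(O) = 1
S(m, f) = (1 + m)/(f + m) (S(m, f) = (m + 1)/(f + m) = (1 + m)/(f + m))
-214*(S(t(6), 16) - 911) = -214*((1 - 9)/(16 - 9) - 911) = -214*(-8/7 - 911) = -214*(-6385/7) = 1366390/7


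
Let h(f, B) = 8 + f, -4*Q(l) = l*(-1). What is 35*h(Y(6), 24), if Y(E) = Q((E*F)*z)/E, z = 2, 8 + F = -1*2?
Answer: 105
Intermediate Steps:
F = -10 (F = -8 - 1*2 = -8 - 2 = -10)
Q(l) = l/4 (Q(l) = -l*(-1)/4 = -(-1)*l/4 = l/4)
Y(E) = -5 (Y(E) = (((E*(-10))*2)/4)/E = ((-10*E*2)/4)/E = ((-20*E)/4)/E = (-5*E)/E = -5)
35*h(Y(6), 24) = 35*(8 - 5) = 35*3 = 105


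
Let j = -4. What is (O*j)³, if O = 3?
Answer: -1728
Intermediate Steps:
(O*j)³ = (3*(-4))³ = (-12)³ = -1728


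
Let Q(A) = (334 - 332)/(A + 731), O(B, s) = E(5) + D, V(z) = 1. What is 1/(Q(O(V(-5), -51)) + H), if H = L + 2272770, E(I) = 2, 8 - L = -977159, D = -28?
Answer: 705/2291205587 ≈ 3.0770e-7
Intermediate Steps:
L = 977167 (L = 8 - 1*(-977159) = 8 + 977159 = 977167)
O(B, s) = -26 (O(B, s) = 2 - 28 = -26)
Q(A) = 2/(731 + A)
H = 3249937 (H = 977167 + 2272770 = 3249937)
1/(Q(O(V(-5), -51)) + H) = 1/(2/(731 - 26) + 3249937) = 1/(2/705 + 3249937) = 1/(2291205587/705) = 705/2291205587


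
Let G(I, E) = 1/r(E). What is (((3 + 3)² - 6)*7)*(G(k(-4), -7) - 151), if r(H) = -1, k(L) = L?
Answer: -31920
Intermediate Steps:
G(I, E) = -1 (G(I, E) = 1/(-1) = -1)
(((3 + 3)² - 6)*7)*(G(k(-4), -7) - 151) = (((3 + 3)² - 6)*7)*(-1 - 151) = ((6² - 6)*7)*(-152) = ((36 - 6)*7)*(-152) = (30*7)*(-152) = 210*(-152) = -31920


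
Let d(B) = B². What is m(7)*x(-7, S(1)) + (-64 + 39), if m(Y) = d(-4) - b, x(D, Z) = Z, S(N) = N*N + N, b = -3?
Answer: 13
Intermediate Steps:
S(N) = N + N² (S(N) = N² + N = N + N²)
m(Y) = 19 (m(Y) = (-4)² - 1*(-3) = 16 + 3 = 19)
m(7)*x(-7, S(1)) + (-64 + 39) = 19*(1*(1 + 1)) + (-64 + 39) = 19*(1*2) - 25 = 19*2 - 25 = 38 - 25 = 13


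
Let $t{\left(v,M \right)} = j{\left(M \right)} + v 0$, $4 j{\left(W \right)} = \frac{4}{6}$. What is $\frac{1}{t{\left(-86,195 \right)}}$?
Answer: $6$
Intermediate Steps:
$j{\left(W \right)} = \frac{1}{6}$ ($j{\left(W \right)} = \frac{4 \cdot \frac{1}{6}}{4} = \frac{1}{4} \cdot \frac{2}{3} = \frac{1}{6}$)
$t{\left(v,M \right)} = \frac{1}{6}$ ($t{\left(v,M \right)} = \frac{1}{6} + v 0 = \frac{1}{6} + 0 = \frac{1}{6}$)
$\frac{1}{t{\left(-86,195 \right)}} = \frac{1}{\frac{1}{6}} = 6$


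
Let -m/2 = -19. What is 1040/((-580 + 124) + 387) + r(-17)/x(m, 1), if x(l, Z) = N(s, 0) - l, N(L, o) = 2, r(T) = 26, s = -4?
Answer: -6539/414 ≈ -15.795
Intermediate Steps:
m = 38 (m = -2*(-19) = 38)
x(l, Z) = 2 - l
1040/((-580 + 124) + 387) + r(-17)/x(m, 1) = 1040/((-580 + 124) + 387) + 26/(2 - 1*38) = 1040/(-456 + 387) + 26/(2 - 38) = 1040/(-69) + 26/(-36) = 1040*(-1/69) + 26*(-1/36) = -1040/69 - 13/18 = -6539/414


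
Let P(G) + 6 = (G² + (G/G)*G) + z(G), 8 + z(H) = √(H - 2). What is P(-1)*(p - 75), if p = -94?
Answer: 2366 - 169*I*√3 ≈ 2366.0 - 292.72*I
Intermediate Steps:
z(H) = -8 + √(-2 + H) (z(H) = -8 + √(H - 2) = -8 + √(-2 + H))
P(G) = -14 + G + G² + √(-2 + G) (P(G) = -6 + ((G² + (G/G)*G) + (-8 + √(-2 + G))) = -6 + ((G² + 1*G) + (-8 + √(-2 + G))) = -6 + ((G² + G) + (-8 + √(-2 + G))) = -6 + ((G + G²) + (-8 + √(-2 + G))) = -6 + (-8 + G + G² + √(-2 + G)) = -14 + G + G² + √(-2 + G))
P(-1)*(p - 75) = (-14 - 1 + (-1)² + √(-2 - 1))*(-94 - 75) = (-14 - 1 + 1 + √(-3))*(-169) = (-14 - 1 + 1 + I*√3)*(-169) = (-14 + I*√3)*(-169) = 2366 - 169*I*√3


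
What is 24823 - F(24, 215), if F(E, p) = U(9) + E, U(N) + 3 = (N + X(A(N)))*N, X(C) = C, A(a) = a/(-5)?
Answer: 123686/5 ≈ 24737.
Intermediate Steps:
A(a) = -a/5 (A(a) = a*(-⅕) = -a/5)
U(N) = -3 + 4*N²/5 (U(N) = -3 + (N - N/5)*N = -3 + (4*N/5)*N = -3 + 4*N²/5)
F(E, p) = 309/5 + E (F(E, p) = (-3 + (⅘)*9²) + E = (-3 + (⅘)*81) + E = (-3 + 324/5) + E = 309/5 + E)
24823 - F(24, 215) = 24823 - (309/5 + 24) = 24823 - 1*429/5 = 24823 - 429/5 = 123686/5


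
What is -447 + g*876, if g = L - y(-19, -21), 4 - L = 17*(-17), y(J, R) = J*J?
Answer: -60015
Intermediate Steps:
y(J, R) = J**2
L = 293 (L = 4 - 17*(-17) = 4 - 1*(-289) = 4 + 289 = 293)
g = -68 (g = 293 - 1*(-19)**2 = 293 - 1*361 = 293 - 361 = -68)
-447 + g*876 = -447 - 68*876 = -447 - 59568 = -60015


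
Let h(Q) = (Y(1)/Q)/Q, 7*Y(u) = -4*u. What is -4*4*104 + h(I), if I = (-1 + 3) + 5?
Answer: -570756/343 ≈ -1664.0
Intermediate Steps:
Y(u) = -4*u/7 (Y(u) = (-4*u)/7 = -4*u/7)
I = 7 (I = 2 + 5 = 7)
h(Q) = -4/(7*Q²) (h(Q) = ((-4/7*1)/Q)/Q = (-4/(7*Q))/Q = -4/(7*Q²))
-4*4*104 + h(I) = -4*4*104 - 4/7/7² = -16*104 - 4/7*1/49 = -1664 - 4/343 = -570756/343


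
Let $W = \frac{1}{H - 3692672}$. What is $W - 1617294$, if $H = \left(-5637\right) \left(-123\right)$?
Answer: $- \frac{4850783857375}{2999321} \approx -1.6173 \cdot 10^{6}$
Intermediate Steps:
$H = 693351$
$W = - \frac{1}{2999321}$ ($W = \frac{1}{693351 - 3692672} = \frac{1}{-2999321} = - \frac{1}{2999321} \approx -3.3341 \cdot 10^{-7}$)
$W - 1617294 = - \frac{1}{2999321} - 1617294 = - \frac{4850783857375}{2999321}$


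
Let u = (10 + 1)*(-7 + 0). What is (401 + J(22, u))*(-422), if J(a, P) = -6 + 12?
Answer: -171754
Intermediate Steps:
u = -77 (u = 11*(-7) = -77)
J(a, P) = 6
(401 + J(22, u))*(-422) = (401 + 6)*(-422) = 407*(-422) = -171754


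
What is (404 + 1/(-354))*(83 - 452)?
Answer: -17590845/118 ≈ -1.4908e+5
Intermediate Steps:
(404 + 1/(-354))*(83 - 452) = (404 - 1/354)*(-369) = (143015/354)*(-369) = -17590845/118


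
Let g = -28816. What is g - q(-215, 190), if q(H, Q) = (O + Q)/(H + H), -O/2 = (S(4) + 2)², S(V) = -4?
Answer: -6195349/215 ≈ -28816.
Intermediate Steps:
O = -8 (O = -2*(-4 + 2)² = -2*(-2)² = -2*4 = -8)
q(H, Q) = (-8 + Q)/(2*H) (q(H, Q) = (-8 + Q)/(H + H) = (-8 + Q)/((2*H)) = (-8 + Q)*(1/(2*H)) = (-8 + Q)/(2*H))
g - q(-215, 190) = -28816 - (-8 + 190)/(2*(-215)) = -28816 - (-1)*182/(2*215) = -28816 - 1*(-91/215) = -28816 + 91/215 = -6195349/215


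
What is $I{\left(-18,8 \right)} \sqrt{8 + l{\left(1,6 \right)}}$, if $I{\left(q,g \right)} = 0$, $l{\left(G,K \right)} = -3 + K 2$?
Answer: $0$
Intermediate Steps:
$l{\left(G,K \right)} = -3 + 2 K$
$I{\left(-18,8 \right)} \sqrt{8 + l{\left(1,6 \right)}} = 0 \sqrt{8 + \left(-3 + 2 \cdot 6\right)} = 0 \sqrt{8 + \left(-3 + 12\right)} = 0 \sqrt{8 + 9} = 0 \sqrt{17} = 0$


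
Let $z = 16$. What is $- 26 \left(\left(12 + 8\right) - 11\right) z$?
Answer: $-3744$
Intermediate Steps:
$- 26 \left(\left(12 + 8\right) - 11\right) z = - 26 \left(\left(12 + 8\right) - 11\right) 16 = - 26 \left(20 - 11\right) 16 = \left(-26\right) 9 \cdot 16 = \left(-234\right) 16 = -3744$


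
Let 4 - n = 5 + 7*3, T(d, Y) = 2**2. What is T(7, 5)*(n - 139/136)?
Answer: -3131/34 ≈ -92.088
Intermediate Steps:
T(d, Y) = 4
n = -22 (n = 4 - (5 + 7*3) = 4 - (5 + 21) = 4 - 1*26 = 4 - 26 = -22)
T(7, 5)*(n - 139/136) = 4*(-22 - 139/136) = 4*(-3131/136) = -3131/34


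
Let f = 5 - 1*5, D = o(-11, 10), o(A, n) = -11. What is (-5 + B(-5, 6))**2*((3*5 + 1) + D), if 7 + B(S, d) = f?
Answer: 720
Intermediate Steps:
D = -11
f = 0 (f = 5 - 5 = 0)
B(S, d) = -7 (B(S, d) = -7 + 0 = -7)
(-5 + B(-5, 6))**2*((3*5 + 1) + D) = (-5 - 7)**2*((3*5 + 1) - 11) = (-12)**2*((15 + 1) - 11) = 144*(16 - 11) = 144*5 = 720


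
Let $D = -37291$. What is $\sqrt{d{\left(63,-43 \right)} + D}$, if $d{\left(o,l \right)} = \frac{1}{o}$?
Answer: $\frac{2 i \sqrt{4111331}}{21} \approx 193.11 i$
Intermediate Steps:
$\sqrt{d{\left(63,-43 \right)} + D} = \sqrt{\frac{1}{63} - 37291} = \sqrt{- \frac{2349332}{63}} = \frac{2 i \sqrt{4111331}}{21}$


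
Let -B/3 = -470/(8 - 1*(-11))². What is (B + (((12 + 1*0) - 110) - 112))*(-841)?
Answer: 62570400/361 ≈ 1.7333e+5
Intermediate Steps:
B = 1410/361 (B = -(-1410)/((8 - 1*(-11))²) = -(-1410)/((8 + 11)²) = -(-1410)/(19²) = -(-1410)/361 = -3*(-470/361) = 1410/361 ≈ 3.9058)
(B + (((12 + 1*0) - 110) - 112))*(-841) = (1410/361 + (((12 + 1*0) - 110) - 112))*(-841) = (1410/361 + (((12 + 0) - 110) - 112))*(-841) = (1410/361 + ((12 - 110) - 112))*(-841) = (1410/361 + (-98 - 112))*(-841) = (1410/361 - 210)*(-841) = -74400/361*(-841) = 62570400/361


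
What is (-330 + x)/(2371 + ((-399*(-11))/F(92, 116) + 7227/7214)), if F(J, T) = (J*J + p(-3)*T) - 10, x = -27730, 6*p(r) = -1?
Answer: -2561079075680/216543722261 ≈ -11.827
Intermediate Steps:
p(r) = -⅙ (p(r) = (⅙)*(-1) = -⅙)
F(J, T) = -10 + J² - T/6 (F(J, T) = (J*J - T/6) - 10 = (J² - T/6) - 10 = -10 + J² - T/6)
(-330 + x)/(2371 + ((-399*(-11))/F(92, 116) + 7227/7214)) = (-330 - 27730)/(2371 + ((-399*(-11))/(-10 + 92² - ⅙*116) + 7227/7214)) = -28060/(2371 + (4389/(-10 + 8464 - 58/3) + 7227*(1/7214))) = -28060/(2371 + (4389/(25304/3) + 7227/7214)) = -28060/(2371 + (4389*(3/25304) + 7227/7214)) = -28060/(2371 + (13167/25304 + 7227/7214)) = -28060/(2371 + 138929373/91271528) = -28060/216543722261/91271528 = -28060*91271528/216543722261 = -2561079075680/216543722261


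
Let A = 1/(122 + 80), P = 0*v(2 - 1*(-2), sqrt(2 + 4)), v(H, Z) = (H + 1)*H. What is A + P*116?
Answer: 1/202 ≈ 0.0049505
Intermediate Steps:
v(H, Z) = H*(1 + H) (v(H, Z) = (1 + H)*H = H*(1 + H))
P = 0 (P = 0*((2 - 1*(-2))*(1 + (2 - 1*(-2)))) = 0*((2 + 2)*(1 + (2 + 2))) = 0*(4*(1 + 4)) = 0*(4*5) = 0*20 = 0)
A = 1/202 ≈ 0.0049505
A + P*116 = 1/202 + 0*116 = 1/202 + 0 = 1/202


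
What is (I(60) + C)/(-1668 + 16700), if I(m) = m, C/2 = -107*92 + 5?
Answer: -9809/7516 ≈ -1.3051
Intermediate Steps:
C = -19678 (C = 2*(-107*92 + 5) = 2*(-9844 + 5) = 2*(-9839) = -19678)
(I(60) + C)/(-1668 + 16700) = (60 - 19678)/(-1668 + 16700) = -19618/15032 = -19618*1/15032 = -9809/7516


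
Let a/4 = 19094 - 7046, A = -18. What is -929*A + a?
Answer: 64914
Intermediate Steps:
a = 48192 (a = 4*(19094 - 7046) = 4*12048 = 48192)
-929*A + a = -929*(-18) + 48192 = 16722 + 48192 = 64914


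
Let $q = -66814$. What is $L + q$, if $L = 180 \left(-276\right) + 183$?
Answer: $-116311$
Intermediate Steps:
$L = -49497$ ($L = -49680 + 183 = -49497$)
$L + q = -49497 - 66814 = -116311$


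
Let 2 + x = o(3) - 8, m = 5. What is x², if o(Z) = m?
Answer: 25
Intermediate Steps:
o(Z) = 5
x = -5 (x = -2 + (5 - 8) = -2 - 3 = -5)
x² = (-5)² = 25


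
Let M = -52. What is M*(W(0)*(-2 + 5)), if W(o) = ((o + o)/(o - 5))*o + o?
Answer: 0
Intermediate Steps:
W(o) = o + 2*o**2/(-5 + o) (W(o) = ((2*o)/(-5 + o))*o + o = (2*o/(-5 + o))*o + o = 2*o**2/(-5 + o) + o = o + 2*o**2/(-5 + o))
M*(W(0)*(-2 + 5)) = -52*0*(-5 + 3*0)/(-5 + 0)*(-2 + 5) = -52*0*(-5 + 0)/(-5)*3 = -52*0*(-1/5)*(-5)*3 = -0*3 = -52*0 = 0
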